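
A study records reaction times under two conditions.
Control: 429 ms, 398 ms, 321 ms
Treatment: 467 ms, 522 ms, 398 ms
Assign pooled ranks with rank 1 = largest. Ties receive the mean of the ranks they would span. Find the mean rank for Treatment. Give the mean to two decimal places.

Sorted (descending): 522, 467, 429, 398, 398, 321
The 2 values of 398 occupy positions 4–5 → average rank (4+5)/2 = 4.5.
Treatment values → pooled ranks: 467→2, 522→1, 398→4.5
Mean rank = (2 + 1 + 4.5) / 3 = 2.50

2.50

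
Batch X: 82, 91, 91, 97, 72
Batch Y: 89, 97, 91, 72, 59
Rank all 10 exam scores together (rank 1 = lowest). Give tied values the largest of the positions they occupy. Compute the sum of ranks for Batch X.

33

Sorted (ascending): 59, 72, 72, 82, 89, 91, 91, 91, 97, 97
The 2 values of 72 occupy positions 2–3 → each gets rank 3.
The 3 values of 91 occupy positions 6–8 → each gets rank 8.
The 2 values of 97 occupy positions 9–10 → each gets rank 10.
Batch X values → pooled ranks: 82→4, 91→8, 91→8, 97→10, 72→3
Rank sum = 4 + 8 + 8 + 10 + 3 = 33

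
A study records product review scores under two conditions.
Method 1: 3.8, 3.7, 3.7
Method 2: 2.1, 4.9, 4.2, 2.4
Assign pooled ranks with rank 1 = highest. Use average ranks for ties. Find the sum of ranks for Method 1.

12

Sorted (descending): 4.9, 4.2, 3.8, 3.7, 3.7, 2.4, 2.1
The 2 values of 3.7 occupy positions 4–5 → average rank (4+5)/2 = 4.5.
Method 1 values → pooled ranks: 3.8→3, 3.7→4.5, 3.7→4.5
Rank sum = 3 + 4.5 + 4.5 = 12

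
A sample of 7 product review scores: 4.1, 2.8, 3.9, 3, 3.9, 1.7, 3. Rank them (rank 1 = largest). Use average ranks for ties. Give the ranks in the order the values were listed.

1, 6, 2.5, 4.5, 2.5, 7, 4.5

Sorted (descending): 4.1, 3.9, 3.9, 3, 3, 2.8, 1.7
The 2 values of 3.9 occupy positions 2–3 → average rank (2+3)/2 = 2.5.
The 2 values of 3 occupy positions 4–5 → average rank (4+5)/2 = 4.5.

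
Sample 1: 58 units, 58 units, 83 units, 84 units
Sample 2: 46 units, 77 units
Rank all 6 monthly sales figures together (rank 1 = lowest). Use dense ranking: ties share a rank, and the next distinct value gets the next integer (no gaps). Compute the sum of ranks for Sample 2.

4

Sorted (ascending): 46, 58, 58, 77, 83, 84
The 2 values of 58 share dense rank 2.
Remaining distinct values take the next consecutive integers.
Sample 2 values → pooled ranks: 46→1, 77→3
Rank sum = 1 + 3 = 4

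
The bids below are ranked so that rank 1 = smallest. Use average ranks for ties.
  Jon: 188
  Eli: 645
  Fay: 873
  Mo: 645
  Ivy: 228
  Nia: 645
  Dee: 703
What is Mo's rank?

Sorted (ascending): 188, 228, 645, 645, 645, 703, 873
The 3 values of 645 occupy positions 3–5 → average rank 4.
Mo has value 645 → rank 4.

4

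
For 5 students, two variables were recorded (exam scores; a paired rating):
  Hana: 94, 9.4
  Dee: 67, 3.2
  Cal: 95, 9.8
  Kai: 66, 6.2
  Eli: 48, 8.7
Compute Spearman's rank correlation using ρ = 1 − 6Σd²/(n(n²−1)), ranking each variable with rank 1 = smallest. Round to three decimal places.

0.600

Ranks of variable 1: 4, 3, 5, 2, 1
Ranks of variable 2: 4, 1, 5, 2, 3
d = r₁ − r₂: 0, 2, 0, 0, -2
d²: 0, 4, 0, 0, 4; Σd² = 8
ρ = 1 − 6·8/(5·24) = 1 − 48/120 = 0.600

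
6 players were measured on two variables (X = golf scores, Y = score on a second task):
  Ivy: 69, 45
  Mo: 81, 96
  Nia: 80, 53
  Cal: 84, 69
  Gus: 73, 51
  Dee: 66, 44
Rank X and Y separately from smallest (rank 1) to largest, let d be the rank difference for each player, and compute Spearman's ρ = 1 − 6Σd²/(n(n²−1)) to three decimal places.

0.943

Ranks of variable 1: 2, 5, 4, 6, 3, 1
Ranks of variable 2: 2, 6, 4, 5, 3, 1
d = r₁ − r₂: 0, -1, 0, 1, 0, 0
d²: 0, 1, 0, 1, 0, 0; Σd² = 2
ρ = 1 − 6·2/(6·35) = 1 − 12/210 = 0.943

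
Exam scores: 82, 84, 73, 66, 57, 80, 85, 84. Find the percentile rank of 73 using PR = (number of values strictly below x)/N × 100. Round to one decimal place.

25.0

N = 8.
Strictly below 73: 2. Equal to 73: 1.
PR = 2/8 × 100 = 25.0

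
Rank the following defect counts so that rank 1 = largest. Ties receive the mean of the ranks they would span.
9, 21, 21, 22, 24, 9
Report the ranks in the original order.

Sorted (descending): 24, 22, 21, 21, 9, 9
The 2 values of 21 occupy positions 3–4 → average rank (3+4)/2 = 3.5.
The 2 values of 9 occupy positions 5–6 → average rank (5+6)/2 = 5.5.

5.5, 3.5, 3.5, 2, 1, 5.5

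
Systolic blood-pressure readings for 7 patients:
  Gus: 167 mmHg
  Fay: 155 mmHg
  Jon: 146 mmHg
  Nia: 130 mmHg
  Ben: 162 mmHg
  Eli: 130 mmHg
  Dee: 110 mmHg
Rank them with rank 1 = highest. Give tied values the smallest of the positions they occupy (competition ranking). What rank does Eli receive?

5

Sorted (descending): 167, 162, 155, 146, 130, 130, 110
The 2 values of 130 occupy positions 5–6 → each gets rank 5.
Eli has value 130 mmHg → rank 5.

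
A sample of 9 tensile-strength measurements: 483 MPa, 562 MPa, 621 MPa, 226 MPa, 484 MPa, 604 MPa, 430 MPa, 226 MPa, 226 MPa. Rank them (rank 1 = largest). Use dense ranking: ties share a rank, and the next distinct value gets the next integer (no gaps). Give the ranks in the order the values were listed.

5, 3, 1, 7, 4, 2, 6, 7, 7

Sorted (descending): 621, 604, 562, 484, 483, 430, 226, 226, 226
The 3 values of 226 share dense rank 7.
Remaining distinct values take the next consecutive integers.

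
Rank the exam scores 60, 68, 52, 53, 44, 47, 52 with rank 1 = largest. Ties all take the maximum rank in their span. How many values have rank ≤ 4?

Sorted (descending): 68, 60, 53, 52, 52, 47, 44
The 2 values of 52 occupy positions 4–5 → each gets rank 5.
Ranks ≤ 4: {1, 2, 3} → 3 values.

3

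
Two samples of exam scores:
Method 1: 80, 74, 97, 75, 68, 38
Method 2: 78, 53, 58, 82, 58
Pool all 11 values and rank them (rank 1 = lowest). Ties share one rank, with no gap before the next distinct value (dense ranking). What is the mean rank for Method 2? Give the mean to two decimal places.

Sorted (ascending): 38, 53, 58, 58, 68, 74, 75, 78, 80, 82, 97
The 2 values of 58 share dense rank 3.
Remaining distinct values take the next consecutive integers.
Method 2 values → pooled ranks: 78→7, 53→2, 58→3, 82→9, 58→3
Mean rank = (7 + 2 + 3 + 9 + 3) / 5 = 4.80

4.80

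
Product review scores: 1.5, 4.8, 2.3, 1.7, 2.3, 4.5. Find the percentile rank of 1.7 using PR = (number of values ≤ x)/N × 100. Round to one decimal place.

N = 6.
Strictly below 1.7: 1. Equal to 1.7: 1.
PR = 2/6 × 100 = 33.3

33.3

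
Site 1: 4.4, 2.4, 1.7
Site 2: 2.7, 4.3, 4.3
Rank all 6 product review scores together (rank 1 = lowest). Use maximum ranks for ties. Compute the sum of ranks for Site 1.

9

Sorted (ascending): 1.7, 2.4, 2.7, 4.3, 4.3, 4.4
The 2 values of 4.3 occupy positions 4–5 → each gets rank 5.
Site 1 values → pooled ranks: 4.4→6, 2.4→2, 1.7→1
Rank sum = 6 + 2 + 1 = 9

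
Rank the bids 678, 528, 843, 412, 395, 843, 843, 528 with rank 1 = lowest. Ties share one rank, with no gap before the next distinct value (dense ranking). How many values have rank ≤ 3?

Sorted (ascending): 395, 412, 528, 528, 678, 843, 843, 843
The 2 values of 528 share dense rank 3.
The 3 values of 843 share dense rank 5.
Remaining distinct values take the next consecutive integers.
Ranks ≤ 3: {1, 2, 3, 3} → 4 values.

4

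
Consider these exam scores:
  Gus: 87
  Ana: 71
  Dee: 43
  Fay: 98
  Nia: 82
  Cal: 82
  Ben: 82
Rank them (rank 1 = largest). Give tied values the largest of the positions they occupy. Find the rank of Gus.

Sorted (descending): 98, 87, 82, 82, 82, 71, 43
The 3 values of 82 occupy positions 3–5 → each gets rank 5.
Gus has value 87 → rank 2.

2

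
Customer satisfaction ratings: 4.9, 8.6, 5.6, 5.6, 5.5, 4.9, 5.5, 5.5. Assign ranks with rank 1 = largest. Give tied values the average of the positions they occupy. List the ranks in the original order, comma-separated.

Sorted (descending): 8.6, 5.6, 5.6, 5.5, 5.5, 5.5, 4.9, 4.9
The 2 values of 5.6 occupy positions 2–3 → average rank (2+3)/2 = 2.5.
The 3 values of 5.5 occupy positions 4–6 → average rank 5.
The 2 values of 4.9 occupy positions 7–8 → average rank (7+8)/2 = 7.5.

7.5, 1, 2.5, 2.5, 5, 7.5, 5, 5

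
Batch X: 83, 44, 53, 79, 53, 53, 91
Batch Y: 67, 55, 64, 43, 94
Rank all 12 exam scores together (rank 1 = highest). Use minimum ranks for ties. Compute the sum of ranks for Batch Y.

31

Sorted (descending): 94, 91, 83, 79, 67, 64, 55, 53, 53, 53, 44, 43
The 3 values of 53 occupy positions 8–10 → each gets rank 8.
Batch Y values → pooled ranks: 67→5, 55→7, 64→6, 43→12, 94→1
Rank sum = 5 + 7 + 6 + 12 + 1 = 31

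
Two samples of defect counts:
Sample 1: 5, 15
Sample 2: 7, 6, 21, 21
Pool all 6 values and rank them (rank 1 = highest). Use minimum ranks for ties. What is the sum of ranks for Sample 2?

Sorted (descending): 21, 21, 15, 7, 6, 5
The 2 values of 21 occupy positions 1–2 → each gets rank 1.
Sample 2 values → pooled ranks: 7→4, 6→5, 21→1, 21→1
Rank sum = 4 + 5 + 1 + 1 = 11

11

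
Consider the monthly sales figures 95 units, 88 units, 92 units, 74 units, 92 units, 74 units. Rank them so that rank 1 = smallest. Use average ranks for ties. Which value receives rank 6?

95

Sorted (ascending): 74, 74, 88, 92, 92, 95
The 2 values of 74 occupy positions 1–2 → average rank (1+2)/2 = 1.5.
The 2 values of 92 occupy positions 4–5 → average rank (4+5)/2 = 4.5.
Rank 6 → value 95.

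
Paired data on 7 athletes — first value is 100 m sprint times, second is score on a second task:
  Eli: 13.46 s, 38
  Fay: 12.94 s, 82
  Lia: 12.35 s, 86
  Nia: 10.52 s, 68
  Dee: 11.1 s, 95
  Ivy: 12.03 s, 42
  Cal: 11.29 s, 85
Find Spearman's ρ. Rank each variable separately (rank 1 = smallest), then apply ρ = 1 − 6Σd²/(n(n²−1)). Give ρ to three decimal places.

-0.393

Ranks of variable 1: 7, 6, 5, 1, 2, 4, 3
Ranks of variable 2: 1, 4, 6, 3, 7, 2, 5
d = r₁ − r₂: 6, 2, -1, -2, -5, 2, -2
d²: 36, 4, 1, 4, 25, 4, 4; Σd² = 78
ρ = 1 − 6·78/(7·48) = 1 − 468/336 = -0.393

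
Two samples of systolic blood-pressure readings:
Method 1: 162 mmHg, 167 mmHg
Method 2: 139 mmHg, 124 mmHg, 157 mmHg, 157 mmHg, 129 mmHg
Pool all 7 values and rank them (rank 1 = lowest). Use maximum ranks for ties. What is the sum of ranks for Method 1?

Sorted (ascending): 124, 129, 139, 157, 157, 162, 167
The 2 values of 157 occupy positions 4–5 → each gets rank 5.
Method 1 values → pooled ranks: 162→6, 167→7
Rank sum = 6 + 7 = 13

13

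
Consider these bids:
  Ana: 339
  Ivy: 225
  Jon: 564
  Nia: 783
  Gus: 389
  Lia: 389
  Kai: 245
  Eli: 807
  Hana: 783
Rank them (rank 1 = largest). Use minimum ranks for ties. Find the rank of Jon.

Sorted (descending): 807, 783, 783, 564, 389, 389, 339, 245, 225
The 2 values of 783 occupy positions 2–3 → each gets rank 2.
The 2 values of 389 occupy positions 5–6 → each gets rank 5.
Jon has value 564 → rank 4.

4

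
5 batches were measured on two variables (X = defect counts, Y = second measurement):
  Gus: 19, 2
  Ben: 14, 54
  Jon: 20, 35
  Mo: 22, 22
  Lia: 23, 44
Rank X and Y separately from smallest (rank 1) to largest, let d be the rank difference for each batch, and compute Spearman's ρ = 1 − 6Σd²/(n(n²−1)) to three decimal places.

-0.100

Ranks of variable 1: 2, 1, 3, 4, 5
Ranks of variable 2: 1, 5, 3, 2, 4
d = r₁ − r₂: 1, -4, 0, 2, 1
d²: 1, 16, 0, 4, 1; Σd² = 22
ρ = 1 − 6·22/(5·24) = 1 − 132/120 = -0.100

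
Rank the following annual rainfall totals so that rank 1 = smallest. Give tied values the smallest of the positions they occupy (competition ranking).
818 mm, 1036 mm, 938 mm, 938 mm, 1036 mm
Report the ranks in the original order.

1, 4, 2, 2, 4

Sorted (ascending): 818, 938, 938, 1036, 1036
The 2 values of 938 occupy positions 2–3 → each gets rank 2.
The 2 values of 1036 occupy positions 4–5 → each gets rank 4.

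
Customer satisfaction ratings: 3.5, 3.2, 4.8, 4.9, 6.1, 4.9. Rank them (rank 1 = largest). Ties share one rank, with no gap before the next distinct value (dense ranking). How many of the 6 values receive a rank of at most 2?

3

Sorted (descending): 6.1, 4.9, 4.9, 4.8, 3.5, 3.2
The 2 values of 4.9 share dense rank 2.
Remaining distinct values take the next consecutive integers.
Ranks ≤ 2: {1, 2, 2} → 3 values.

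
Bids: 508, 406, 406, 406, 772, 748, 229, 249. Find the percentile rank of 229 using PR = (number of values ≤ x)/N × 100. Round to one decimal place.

12.5

N = 8.
Strictly below 229: 0. Equal to 229: 1.
PR = 1/8 × 100 = 12.5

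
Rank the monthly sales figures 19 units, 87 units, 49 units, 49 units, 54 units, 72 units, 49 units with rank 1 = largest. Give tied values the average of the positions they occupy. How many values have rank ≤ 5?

Sorted (descending): 87, 72, 54, 49, 49, 49, 19
The 3 values of 49 occupy positions 4–6 → average rank 5.
Ranks ≤ 5: {1, 2, 3, 5, 5, 5} → 6 values.

6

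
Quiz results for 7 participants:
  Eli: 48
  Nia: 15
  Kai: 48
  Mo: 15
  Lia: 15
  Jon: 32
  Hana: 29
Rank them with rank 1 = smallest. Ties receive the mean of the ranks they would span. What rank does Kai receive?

6.5

Sorted (ascending): 15, 15, 15, 29, 32, 48, 48
The 3 values of 15 occupy positions 1–3 → average rank 2.
The 2 values of 48 occupy positions 6–7 → average rank (6+7)/2 = 6.5.
Kai has value 48 → rank 6.5.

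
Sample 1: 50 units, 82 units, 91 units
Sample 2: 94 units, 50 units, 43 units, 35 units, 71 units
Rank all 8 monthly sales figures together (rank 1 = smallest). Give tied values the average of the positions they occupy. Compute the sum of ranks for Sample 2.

Sorted (ascending): 35, 43, 50, 50, 71, 82, 91, 94
The 2 values of 50 occupy positions 3–4 → average rank (3+4)/2 = 3.5.
Sample 2 values → pooled ranks: 94→8, 50→3.5, 43→2, 35→1, 71→5
Rank sum = 8 + 3.5 + 2 + 1 + 5 = 19.5

19.5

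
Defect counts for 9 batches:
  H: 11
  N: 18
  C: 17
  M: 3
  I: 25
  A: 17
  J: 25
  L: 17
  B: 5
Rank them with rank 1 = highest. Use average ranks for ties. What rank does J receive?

1.5

Sorted (descending): 25, 25, 18, 17, 17, 17, 11, 5, 3
The 2 values of 25 occupy positions 1–2 → average rank (1+2)/2 = 1.5.
The 3 values of 17 occupy positions 4–6 → average rank 5.
J has value 25 → rank 1.5.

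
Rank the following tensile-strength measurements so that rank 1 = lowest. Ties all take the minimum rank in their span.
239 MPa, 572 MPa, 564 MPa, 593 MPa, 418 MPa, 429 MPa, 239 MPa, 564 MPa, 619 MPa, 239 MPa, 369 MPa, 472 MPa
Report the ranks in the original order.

Sorted (ascending): 239, 239, 239, 369, 418, 429, 472, 564, 564, 572, 593, 619
The 3 values of 239 occupy positions 1–3 → each gets rank 1.
The 2 values of 564 occupy positions 8–9 → each gets rank 8.

1, 10, 8, 11, 5, 6, 1, 8, 12, 1, 4, 7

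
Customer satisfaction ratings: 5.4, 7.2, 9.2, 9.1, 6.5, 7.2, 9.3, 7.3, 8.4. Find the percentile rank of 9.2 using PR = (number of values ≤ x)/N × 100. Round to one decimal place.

N = 9.
Strictly below 9.2: 7. Equal to 9.2: 1.
PR = 8/9 × 100 = 88.9

88.9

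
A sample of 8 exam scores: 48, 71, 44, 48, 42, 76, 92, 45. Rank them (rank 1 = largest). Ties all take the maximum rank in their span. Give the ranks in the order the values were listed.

5, 3, 7, 5, 8, 2, 1, 6

Sorted (descending): 92, 76, 71, 48, 48, 45, 44, 42
The 2 values of 48 occupy positions 4–5 → each gets rank 5.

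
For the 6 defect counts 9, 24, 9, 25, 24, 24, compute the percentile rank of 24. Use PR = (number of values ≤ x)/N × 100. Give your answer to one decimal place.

83.3

N = 6.
Strictly below 24: 2. Equal to 24: 3.
PR = 5/6 × 100 = 83.3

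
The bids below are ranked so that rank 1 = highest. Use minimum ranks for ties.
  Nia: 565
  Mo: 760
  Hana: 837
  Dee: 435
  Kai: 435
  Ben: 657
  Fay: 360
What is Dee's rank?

Sorted (descending): 837, 760, 657, 565, 435, 435, 360
The 2 values of 435 occupy positions 5–6 → each gets rank 5.
Dee has value 435 → rank 5.

5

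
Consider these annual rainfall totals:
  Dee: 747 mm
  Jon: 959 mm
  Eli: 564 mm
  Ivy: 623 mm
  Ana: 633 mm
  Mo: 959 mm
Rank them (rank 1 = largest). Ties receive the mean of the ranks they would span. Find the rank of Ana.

4

Sorted (descending): 959, 959, 747, 633, 623, 564
The 2 values of 959 occupy positions 1–2 → average rank (1+2)/2 = 1.5.
Ana has value 633 mm → rank 4.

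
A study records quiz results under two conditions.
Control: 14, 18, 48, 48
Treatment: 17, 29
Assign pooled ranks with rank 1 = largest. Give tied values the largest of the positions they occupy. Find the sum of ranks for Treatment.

Sorted (descending): 48, 48, 29, 18, 17, 14
The 2 values of 48 occupy positions 1–2 → each gets rank 2.
Treatment values → pooled ranks: 17→5, 29→3
Rank sum = 5 + 3 = 8

8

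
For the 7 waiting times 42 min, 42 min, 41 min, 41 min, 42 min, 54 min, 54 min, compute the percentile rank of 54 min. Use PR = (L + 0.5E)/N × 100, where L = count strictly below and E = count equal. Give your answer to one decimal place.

N = 7.
Strictly below 54: 5. Equal to 54: 2.
PR = (5 + 0.5·2)/7 × 100 = 85.7

85.7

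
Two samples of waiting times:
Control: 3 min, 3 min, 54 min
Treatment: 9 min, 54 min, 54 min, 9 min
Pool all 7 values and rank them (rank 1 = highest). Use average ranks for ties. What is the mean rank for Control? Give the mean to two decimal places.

Sorted (descending): 54, 54, 54, 9, 9, 3, 3
The 3 values of 54 occupy positions 1–3 → average rank 2.
The 2 values of 9 occupy positions 4–5 → average rank (4+5)/2 = 4.5.
The 2 values of 3 occupy positions 6–7 → average rank (6+7)/2 = 6.5.
Control values → pooled ranks: 3→6.5, 3→6.5, 54→2
Mean rank = (6.5 + 6.5 + 2) / 3 = 5.00

5.00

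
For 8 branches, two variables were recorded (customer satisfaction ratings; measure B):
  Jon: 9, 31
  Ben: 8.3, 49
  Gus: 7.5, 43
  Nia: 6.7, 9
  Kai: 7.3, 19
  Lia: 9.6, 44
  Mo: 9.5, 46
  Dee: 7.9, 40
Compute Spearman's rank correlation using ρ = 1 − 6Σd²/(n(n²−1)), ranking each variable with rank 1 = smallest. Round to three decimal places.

Ranks of variable 1: 6, 5, 3, 1, 2, 8, 7, 4
Ranks of variable 2: 3, 8, 5, 1, 2, 6, 7, 4
d = r₁ − r₂: 3, -3, -2, 0, 0, 2, 0, 0
d²: 9, 9, 4, 0, 0, 4, 0, 0; Σd² = 26
ρ = 1 − 6·26/(8·63) = 1 − 156/504 = 0.690

0.690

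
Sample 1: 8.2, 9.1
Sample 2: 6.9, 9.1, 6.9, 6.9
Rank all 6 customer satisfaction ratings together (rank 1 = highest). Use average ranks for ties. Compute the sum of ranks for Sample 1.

4.5

Sorted (descending): 9.1, 9.1, 8.2, 6.9, 6.9, 6.9
The 2 values of 9.1 occupy positions 1–2 → average rank (1+2)/2 = 1.5.
The 3 values of 6.9 occupy positions 4–6 → average rank 5.
Sample 1 values → pooled ranks: 8.2→3, 9.1→1.5
Rank sum = 3 + 1.5 = 4.5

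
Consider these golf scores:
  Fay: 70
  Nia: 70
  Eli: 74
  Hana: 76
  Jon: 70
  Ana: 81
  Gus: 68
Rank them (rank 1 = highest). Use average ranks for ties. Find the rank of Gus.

7

Sorted (descending): 81, 76, 74, 70, 70, 70, 68
The 3 values of 70 occupy positions 4–6 → average rank 5.
Gus has value 68 → rank 7.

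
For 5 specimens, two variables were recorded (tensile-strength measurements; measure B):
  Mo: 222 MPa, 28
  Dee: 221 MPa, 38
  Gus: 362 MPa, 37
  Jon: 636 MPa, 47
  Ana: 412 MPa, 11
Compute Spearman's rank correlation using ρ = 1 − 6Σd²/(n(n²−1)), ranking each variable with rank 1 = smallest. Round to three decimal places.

Ranks of variable 1: 2, 1, 3, 5, 4
Ranks of variable 2: 2, 4, 3, 5, 1
d = r₁ − r₂: 0, -3, 0, 0, 3
d²: 0, 9, 0, 0, 9; Σd² = 18
ρ = 1 − 6·18/(5·24) = 1 − 108/120 = 0.100

0.100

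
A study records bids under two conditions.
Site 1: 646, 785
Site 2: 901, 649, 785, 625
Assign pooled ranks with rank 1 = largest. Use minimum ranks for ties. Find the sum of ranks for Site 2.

Sorted (descending): 901, 785, 785, 649, 646, 625
The 2 values of 785 occupy positions 2–3 → each gets rank 2.
Site 2 values → pooled ranks: 901→1, 649→4, 785→2, 625→6
Rank sum = 1 + 4 + 2 + 6 = 13

13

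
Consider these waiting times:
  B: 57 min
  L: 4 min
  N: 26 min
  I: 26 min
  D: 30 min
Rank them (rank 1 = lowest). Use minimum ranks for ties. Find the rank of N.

Sorted (ascending): 4, 26, 26, 30, 57
The 2 values of 26 occupy positions 2–3 → each gets rank 2.
N has value 26 min → rank 2.

2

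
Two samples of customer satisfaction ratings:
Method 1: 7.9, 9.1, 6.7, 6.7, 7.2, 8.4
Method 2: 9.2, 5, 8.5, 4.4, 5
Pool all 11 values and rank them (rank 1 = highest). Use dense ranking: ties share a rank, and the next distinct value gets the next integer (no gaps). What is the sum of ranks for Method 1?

31

Sorted (descending): 9.2, 9.1, 8.5, 8.4, 7.9, 7.2, 6.7, 6.7, 5, 5, 4.4
The 2 values of 6.7 share dense rank 7.
The 2 values of 5 share dense rank 8.
Remaining distinct values take the next consecutive integers.
Method 1 values → pooled ranks: 7.9→5, 9.1→2, 6.7→7, 6.7→7, 7.2→6, 8.4→4
Rank sum = 5 + 2 + 7 + 7 + 6 + 4 = 31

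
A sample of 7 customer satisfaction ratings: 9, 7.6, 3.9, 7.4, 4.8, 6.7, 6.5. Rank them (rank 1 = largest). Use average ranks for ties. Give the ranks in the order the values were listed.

1, 2, 7, 3, 6, 4, 5

Sorted (descending): 9, 7.6, 7.4, 6.7, 6.5, 4.8, 3.9
No ties — each value takes its position as its rank.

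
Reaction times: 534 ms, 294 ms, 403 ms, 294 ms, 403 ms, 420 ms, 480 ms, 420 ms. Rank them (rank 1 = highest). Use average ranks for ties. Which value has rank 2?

480

Sorted (descending): 534, 480, 420, 420, 403, 403, 294, 294
The 2 values of 420 occupy positions 3–4 → average rank (3+4)/2 = 3.5.
The 2 values of 403 occupy positions 5–6 → average rank (5+6)/2 = 5.5.
The 2 values of 294 occupy positions 7–8 → average rank (7+8)/2 = 7.5.
Rank 2 → value 480.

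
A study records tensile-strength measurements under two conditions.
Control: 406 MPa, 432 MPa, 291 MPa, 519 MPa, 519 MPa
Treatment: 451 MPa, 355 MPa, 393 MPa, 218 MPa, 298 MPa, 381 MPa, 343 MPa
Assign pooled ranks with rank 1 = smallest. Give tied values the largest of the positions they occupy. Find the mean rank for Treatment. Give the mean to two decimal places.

5.14

Sorted (ascending): 218, 291, 298, 343, 355, 381, 393, 406, 432, 451, 519, 519
The 2 values of 519 occupy positions 11–12 → each gets rank 12.
Treatment values → pooled ranks: 451→10, 355→5, 393→7, 218→1, 298→3, 381→6, 343→4
Mean rank = (10 + 5 + 7 + 1 + 3 + 6 + 4) / 7 = 5.14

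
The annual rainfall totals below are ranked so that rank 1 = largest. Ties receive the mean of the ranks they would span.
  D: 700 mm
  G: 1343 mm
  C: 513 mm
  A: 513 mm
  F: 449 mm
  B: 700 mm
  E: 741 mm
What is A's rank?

5.5

Sorted (descending): 1343, 741, 700, 700, 513, 513, 449
The 2 values of 700 occupy positions 3–4 → average rank (3+4)/2 = 3.5.
The 2 values of 513 occupy positions 5–6 → average rank (5+6)/2 = 5.5.
A has value 513 mm → rank 5.5.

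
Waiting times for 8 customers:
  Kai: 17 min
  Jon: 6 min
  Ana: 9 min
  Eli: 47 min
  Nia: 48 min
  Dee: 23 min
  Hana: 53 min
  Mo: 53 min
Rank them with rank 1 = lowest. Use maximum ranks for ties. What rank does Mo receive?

Sorted (ascending): 6, 9, 17, 23, 47, 48, 53, 53
The 2 values of 53 occupy positions 7–8 → each gets rank 8.
Mo has value 53 min → rank 8.

8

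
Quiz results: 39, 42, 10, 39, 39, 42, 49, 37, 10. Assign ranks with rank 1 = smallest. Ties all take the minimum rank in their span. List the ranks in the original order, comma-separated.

Sorted (ascending): 10, 10, 37, 39, 39, 39, 42, 42, 49
The 2 values of 10 occupy positions 1–2 → each gets rank 1.
The 3 values of 39 occupy positions 4–6 → each gets rank 4.
The 2 values of 42 occupy positions 7–8 → each gets rank 7.

4, 7, 1, 4, 4, 7, 9, 3, 1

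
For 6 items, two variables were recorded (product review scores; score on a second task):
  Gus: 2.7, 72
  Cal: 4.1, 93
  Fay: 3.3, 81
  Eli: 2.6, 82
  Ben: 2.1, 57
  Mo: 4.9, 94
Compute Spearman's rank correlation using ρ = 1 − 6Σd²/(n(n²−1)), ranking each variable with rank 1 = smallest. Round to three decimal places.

Ranks of variable 1: 3, 5, 4, 2, 1, 6
Ranks of variable 2: 2, 5, 3, 4, 1, 6
d = r₁ − r₂: 1, 0, 1, -2, 0, 0
d²: 1, 0, 1, 4, 0, 0; Σd² = 6
ρ = 1 − 6·6/(6·35) = 1 − 36/210 = 0.829

0.829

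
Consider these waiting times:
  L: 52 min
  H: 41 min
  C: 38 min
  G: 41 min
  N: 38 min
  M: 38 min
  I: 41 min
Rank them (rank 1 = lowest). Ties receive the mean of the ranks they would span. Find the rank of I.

Sorted (ascending): 38, 38, 38, 41, 41, 41, 52
The 3 values of 38 occupy positions 1–3 → average rank 2.
The 3 values of 41 occupy positions 4–6 → average rank 5.
I has value 41 min → rank 5.

5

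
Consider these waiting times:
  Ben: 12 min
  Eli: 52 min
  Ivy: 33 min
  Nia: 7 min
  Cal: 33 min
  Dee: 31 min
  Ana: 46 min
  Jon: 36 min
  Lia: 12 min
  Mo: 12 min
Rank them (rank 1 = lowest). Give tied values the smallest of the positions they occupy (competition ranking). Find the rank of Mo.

2

Sorted (ascending): 7, 12, 12, 12, 31, 33, 33, 36, 46, 52
The 3 values of 12 occupy positions 2–4 → each gets rank 2.
The 2 values of 33 occupy positions 6–7 → each gets rank 6.
Mo has value 12 min → rank 2.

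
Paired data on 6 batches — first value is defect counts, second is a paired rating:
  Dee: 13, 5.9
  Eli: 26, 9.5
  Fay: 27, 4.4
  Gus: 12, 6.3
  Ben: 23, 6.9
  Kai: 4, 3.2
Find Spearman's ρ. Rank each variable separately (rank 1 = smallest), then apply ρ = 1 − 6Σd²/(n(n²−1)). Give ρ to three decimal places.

Ranks of variable 1: 3, 5, 6, 2, 4, 1
Ranks of variable 2: 3, 6, 2, 4, 5, 1
d = r₁ − r₂: 0, -1, 4, -2, -1, 0
d²: 0, 1, 16, 4, 1, 0; Σd² = 22
ρ = 1 − 6·22/(6·35) = 1 − 132/210 = 0.371

0.371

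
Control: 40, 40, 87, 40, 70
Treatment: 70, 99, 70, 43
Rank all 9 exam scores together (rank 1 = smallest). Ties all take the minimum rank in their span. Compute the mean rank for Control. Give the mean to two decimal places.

Sorted (ascending): 40, 40, 40, 43, 70, 70, 70, 87, 99
The 3 values of 40 occupy positions 1–3 → each gets rank 1.
The 3 values of 70 occupy positions 5–7 → each gets rank 5.
Control values → pooled ranks: 40→1, 40→1, 87→8, 40→1, 70→5
Mean rank = (1 + 1 + 8 + 1 + 5) / 5 = 3.20

3.20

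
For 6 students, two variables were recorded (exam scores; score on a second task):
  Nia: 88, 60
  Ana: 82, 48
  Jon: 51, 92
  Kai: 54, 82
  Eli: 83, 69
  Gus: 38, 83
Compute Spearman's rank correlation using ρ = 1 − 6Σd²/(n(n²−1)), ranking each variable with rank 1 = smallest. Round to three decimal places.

-0.771

Ranks of variable 1: 6, 4, 2, 3, 5, 1
Ranks of variable 2: 2, 1, 6, 4, 3, 5
d = r₁ − r₂: 4, 3, -4, -1, 2, -4
d²: 16, 9, 16, 1, 4, 16; Σd² = 62
ρ = 1 − 6·62/(6·35) = 1 − 372/210 = -0.771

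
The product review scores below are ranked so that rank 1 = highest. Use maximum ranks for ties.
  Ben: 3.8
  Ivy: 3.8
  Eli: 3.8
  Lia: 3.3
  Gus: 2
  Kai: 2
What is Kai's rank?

Sorted (descending): 3.8, 3.8, 3.8, 3.3, 2, 2
The 3 values of 3.8 occupy positions 1–3 → each gets rank 3.
The 2 values of 2 occupy positions 5–6 → each gets rank 6.
Kai has value 2 → rank 6.

6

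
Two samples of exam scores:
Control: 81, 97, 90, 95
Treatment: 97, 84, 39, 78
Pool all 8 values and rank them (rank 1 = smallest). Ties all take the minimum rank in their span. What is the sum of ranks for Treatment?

Sorted (ascending): 39, 78, 81, 84, 90, 95, 97, 97
The 2 values of 97 occupy positions 7–8 → each gets rank 7.
Treatment values → pooled ranks: 97→7, 84→4, 39→1, 78→2
Rank sum = 7 + 4 + 1 + 2 = 14

14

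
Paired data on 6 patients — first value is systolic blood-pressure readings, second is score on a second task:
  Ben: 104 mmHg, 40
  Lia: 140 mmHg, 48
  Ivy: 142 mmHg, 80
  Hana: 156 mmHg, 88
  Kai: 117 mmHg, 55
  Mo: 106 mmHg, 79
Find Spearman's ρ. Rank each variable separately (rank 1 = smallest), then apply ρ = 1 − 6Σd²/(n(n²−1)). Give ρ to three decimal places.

0.771

Ranks of variable 1: 1, 4, 5, 6, 3, 2
Ranks of variable 2: 1, 2, 5, 6, 3, 4
d = r₁ − r₂: 0, 2, 0, 0, 0, -2
d²: 0, 4, 0, 0, 0, 4; Σd² = 8
ρ = 1 − 6·8/(6·35) = 1 − 48/210 = 0.771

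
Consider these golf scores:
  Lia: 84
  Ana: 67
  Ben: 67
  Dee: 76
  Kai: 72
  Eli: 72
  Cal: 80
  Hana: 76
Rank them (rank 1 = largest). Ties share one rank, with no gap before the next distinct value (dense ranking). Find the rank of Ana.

5

Sorted (descending): 84, 80, 76, 76, 72, 72, 67, 67
The 2 values of 76 share dense rank 3.
The 2 values of 72 share dense rank 4.
The 2 values of 67 share dense rank 5.
Remaining distinct values take the next consecutive integers.
Ana has value 67 → rank 5.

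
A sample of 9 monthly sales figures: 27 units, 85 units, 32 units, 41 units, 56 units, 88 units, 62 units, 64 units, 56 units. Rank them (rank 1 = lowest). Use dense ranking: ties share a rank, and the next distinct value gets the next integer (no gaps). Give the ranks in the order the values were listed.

Sorted (ascending): 27, 32, 41, 56, 56, 62, 64, 85, 88
The 2 values of 56 share dense rank 4.
Remaining distinct values take the next consecutive integers.

1, 7, 2, 3, 4, 8, 5, 6, 4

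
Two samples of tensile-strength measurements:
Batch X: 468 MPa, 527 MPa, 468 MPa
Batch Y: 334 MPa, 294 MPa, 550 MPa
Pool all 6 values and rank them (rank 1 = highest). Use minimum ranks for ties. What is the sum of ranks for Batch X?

8

Sorted (descending): 550, 527, 468, 468, 334, 294
The 2 values of 468 occupy positions 3–4 → each gets rank 3.
Batch X values → pooled ranks: 468→3, 527→2, 468→3
Rank sum = 3 + 2 + 3 = 8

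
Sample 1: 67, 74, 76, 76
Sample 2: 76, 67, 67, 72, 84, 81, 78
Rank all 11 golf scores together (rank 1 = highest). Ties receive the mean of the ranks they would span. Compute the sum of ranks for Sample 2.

Sorted (descending): 84, 81, 78, 76, 76, 76, 74, 72, 67, 67, 67
The 3 values of 76 occupy positions 4–6 → average rank 5.
The 3 values of 67 occupy positions 9–11 → average rank 10.
Sample 2 values → pooled ranks: 76→5, 67→10, 67→10, 72→8, 84→1, 81→2, 78→3
Rank sum = 5 + 10 + 10 + 8 + 1 + 2 + 3 = 39

39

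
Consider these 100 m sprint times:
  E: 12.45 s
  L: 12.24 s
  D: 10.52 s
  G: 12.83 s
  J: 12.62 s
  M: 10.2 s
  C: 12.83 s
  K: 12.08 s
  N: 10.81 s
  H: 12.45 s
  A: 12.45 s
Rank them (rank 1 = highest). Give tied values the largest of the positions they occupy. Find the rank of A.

6

Sorted (descending): 12.83, 12.83, 12.62, 12.45, 12.45, 12.45, 12.24, 12.08, 10.81, 10.52, 10.2
The 2 values of 12.83 occupy positions 1–2 → each gets rank 2.
The 3 values of 12.45 occupy positions 4–6 → each gets rank 6.
A has value 12.45 s → rank 6.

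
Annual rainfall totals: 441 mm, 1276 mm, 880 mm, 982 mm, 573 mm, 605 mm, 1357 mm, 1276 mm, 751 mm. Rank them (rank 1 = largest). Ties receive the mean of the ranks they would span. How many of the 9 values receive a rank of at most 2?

Sorted (descending): 1357, 1276, 1276, 982, 880, 751, 605, 573, 441
The 2 values of 1276 occupy positions 2–3 → average rank (2+3)/2 = 2.5.
Ranks ≤ 2: {1} → 1 value.

1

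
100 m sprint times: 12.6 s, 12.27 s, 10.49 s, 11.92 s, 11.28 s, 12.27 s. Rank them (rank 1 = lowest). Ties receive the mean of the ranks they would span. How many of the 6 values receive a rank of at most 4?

3

Sorted (ascending): 10.49, 11.28, 11.92, 12.27, 12.27, 12.6
The 2 values of 12.27 occupy positions 4–5 → average rank (4+5)/2 = 4.5.
Ranks ≤ 4: {1, 2, 3} → 3 values.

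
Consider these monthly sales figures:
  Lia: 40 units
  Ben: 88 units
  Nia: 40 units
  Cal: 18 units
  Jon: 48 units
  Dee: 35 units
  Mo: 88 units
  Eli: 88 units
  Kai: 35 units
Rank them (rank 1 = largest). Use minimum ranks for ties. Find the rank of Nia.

Sorted (descending): 88, 88, 88, 48, 40, 40, 35, 35, 18
The 3 values of 88 occupy positions 1–3 → each gets rank 1.
The 2 values of 40 occupy positions 5–6 → each gets rank 5.
The 2 values of 35 occupy positions 7–8 → each gets rank 7.
Nia has value 40 units → rank 5.

5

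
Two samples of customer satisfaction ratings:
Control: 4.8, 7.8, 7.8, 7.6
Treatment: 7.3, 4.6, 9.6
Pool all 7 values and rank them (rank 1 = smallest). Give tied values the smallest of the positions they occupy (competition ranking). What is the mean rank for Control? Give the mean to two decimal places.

Sorted (ascending): 4.6, 4.8, 7.3, 7.6, 7.8, 7.8, 9.6
The 2 values of 7.8 occupy positions 5–6 → each gets rank 5.
Control values → pooled ranks: 4.8→2, 7.8→5, 7.8→5, 7.6→4
Mean rank = (2 + 5 + 5 + 4) / 4 = 4.00

4.00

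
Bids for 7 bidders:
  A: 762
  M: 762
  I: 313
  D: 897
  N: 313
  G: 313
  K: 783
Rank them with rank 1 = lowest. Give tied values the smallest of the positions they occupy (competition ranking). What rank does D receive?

7

Sorted (ascending): 313, 313, 313, 762, 762, 783, 897
The 3 values of 313 occupy positions 1–3 → each gets rank 1.
The 2 values of 762 occupy positions 4–5 → each gets rank 4.
D has value 897 → rank 7.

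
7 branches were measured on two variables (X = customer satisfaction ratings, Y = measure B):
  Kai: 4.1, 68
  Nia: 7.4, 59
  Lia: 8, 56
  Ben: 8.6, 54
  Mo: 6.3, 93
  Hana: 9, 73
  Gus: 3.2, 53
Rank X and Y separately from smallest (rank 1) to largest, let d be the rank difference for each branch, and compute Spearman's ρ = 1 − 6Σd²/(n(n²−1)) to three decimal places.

0.179

Ranks of variable 1: 2, 4, 5, 6, 3, 7, 1
Ranks of variable 2: 5, 4, 3, 2, 7, 6, 1
d = r₁ − r₂: -3, 0, 2, 4, -4, 1, 0
d²: 9, 0, 4, 16, 16, 1, 0; Σd² = 46
ρ = 1 − 6·46/(7·48) = 1 − 276/336 = 0.179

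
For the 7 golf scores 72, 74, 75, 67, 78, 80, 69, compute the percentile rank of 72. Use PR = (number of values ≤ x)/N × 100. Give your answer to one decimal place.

N = 7.
Strictly below 72: 2. Equal to 72: 1.
PR = 3/7 × 100 = 42.9

42.9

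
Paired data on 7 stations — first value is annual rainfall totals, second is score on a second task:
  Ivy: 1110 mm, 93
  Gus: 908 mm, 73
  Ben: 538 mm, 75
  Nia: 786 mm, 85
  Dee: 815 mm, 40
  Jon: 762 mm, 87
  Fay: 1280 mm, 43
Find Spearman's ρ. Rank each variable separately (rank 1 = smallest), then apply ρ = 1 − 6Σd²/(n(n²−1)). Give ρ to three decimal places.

Ranks of variable 1: 6, 5, 1, 3, 4, 2, 7
Ranks of variable 2: 7, 3, 4, 5, 1, 6, 2
d = r₁ − r₂: -1, 2, -3, -2, 3, -4, 5
d²: 1, 4, 9, 4, 9, 16, 25; Σd² = 68
ρ = 1 − 6·68/(7·48) = 1 − 408/336 = -0.214

-0.214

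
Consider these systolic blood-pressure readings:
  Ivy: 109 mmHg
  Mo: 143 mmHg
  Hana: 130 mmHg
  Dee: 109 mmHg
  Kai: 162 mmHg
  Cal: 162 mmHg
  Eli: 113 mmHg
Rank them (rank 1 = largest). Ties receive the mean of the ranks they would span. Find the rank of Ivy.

6.5

Sorted (descending): 162, 162, 143, 130, 113, 109, 109
The 2 values of 162 occupy positions 1–2 → average rank (1+2)/2 = 1.5.
The 2 values of 109 occupy positions 6–7 → average rank (6+7)/2 = 6.5.
Ivy has value 109 mmHg → rank 6.5.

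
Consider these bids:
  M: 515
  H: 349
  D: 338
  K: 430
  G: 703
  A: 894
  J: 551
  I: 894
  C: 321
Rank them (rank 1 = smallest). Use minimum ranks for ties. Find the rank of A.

8

Sorted (ascending): 321, 338, 349, 430, 515, 551, 703, 894, 894
The 2 values of 894 occupy positions 8–9 → each gets rank 8.
A has value 894 → rank 8.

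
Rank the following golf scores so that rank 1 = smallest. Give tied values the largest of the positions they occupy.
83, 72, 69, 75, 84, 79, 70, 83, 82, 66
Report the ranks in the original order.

9, 4, 2, 5, 10, 6, 3, 9, 7, 1

Sorted (ascending): 66, 69, 70, 72, 75, 79, 82, 83, 83, 84
The 2 values of 83 occupy positions 8–9 → each gets rank 9.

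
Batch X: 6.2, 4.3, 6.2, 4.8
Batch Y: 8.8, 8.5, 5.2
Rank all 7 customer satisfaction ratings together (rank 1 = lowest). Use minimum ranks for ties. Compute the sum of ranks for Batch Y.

16

Sorted (ascending): 4.3, 4.8, 5.2, 6.2, 6.2, 8.5, 8.8
The 2 values of 6.2 occupy positions 4–5 → each gets rank 4.
Batch Y values → pooled ranks: 8.8→7, 8.5→6, 5.2→3
Rank sum = 7 + 6 + 3 = 16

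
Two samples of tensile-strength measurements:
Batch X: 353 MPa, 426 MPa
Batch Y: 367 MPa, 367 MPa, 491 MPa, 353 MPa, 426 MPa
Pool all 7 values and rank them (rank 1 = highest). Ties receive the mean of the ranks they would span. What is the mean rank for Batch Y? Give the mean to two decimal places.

3.80

Sorted (descending): 491, 426, 426, 367, 367, 353, 353
The 2 values of 426 occupy positions 2–3 → average rank (2+3)/2 = 2.5.
The 2 values of 367 occupy positions 4–5 → average rank (4+5)/2 = 4.5.
The 2 values of 353 occupy positions 6–7 → average rank (6+7)/2 = 6.5.
Batch Y values → pooled ranks: 367→4.5, 367→4.5, 491→1, 353→6.5, 426→2.5
Mean rank = (4.5 + 4.5 + 1 + 6.5 + 2.5) / 5 = 3.80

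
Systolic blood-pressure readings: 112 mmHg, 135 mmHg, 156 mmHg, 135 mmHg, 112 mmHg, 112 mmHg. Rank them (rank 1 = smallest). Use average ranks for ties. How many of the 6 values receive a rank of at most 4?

Sorted (ascending): 112, 112, 112, 135, 135, 156
The 3 values of 112 occupy positions 1–3 → average rank 2.
The 2 values of 135 occupy positions 4–5 → average rank (4+5)/2 = 4.5.
Ranks ≤ 4: {2, 2, 2} → 3 values.

3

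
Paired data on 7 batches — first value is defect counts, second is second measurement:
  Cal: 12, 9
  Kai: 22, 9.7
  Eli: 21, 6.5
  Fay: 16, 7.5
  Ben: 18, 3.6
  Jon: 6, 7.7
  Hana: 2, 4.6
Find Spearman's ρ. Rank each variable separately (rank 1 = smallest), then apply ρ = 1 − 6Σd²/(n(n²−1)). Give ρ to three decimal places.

Ranks of variable 1: 3, 7, 6, 4, 5, 2, 1
Ranks of variable 2: 6, 7, 3, 4, 1, 5, 2
d = r₁ − r₂: -3, 0, 3, 0, 4, -3, -1
d²: 9, 0, 9, 0, 16, 9, 1; Σd² = 44
ρ = 1 − 6·44/(7·48) = 1 − 264/336 = 0.214

0.214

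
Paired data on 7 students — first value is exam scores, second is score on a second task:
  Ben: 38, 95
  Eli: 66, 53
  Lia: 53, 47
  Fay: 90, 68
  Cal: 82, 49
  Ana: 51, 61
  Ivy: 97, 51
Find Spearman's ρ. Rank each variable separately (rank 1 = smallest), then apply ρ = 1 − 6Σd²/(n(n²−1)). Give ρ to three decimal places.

-0.321

Ranks of variable 1: 1, 4, 3, 6, 5, 2, 7
Ranks of variable 2: 7, 4, 1, 6, 2, 5, 3
d = r₁ − r₂: -6, 0, 2, 0, 3, -3, 4
d²: 36, 0, 4, 0, 9, 9, 16; Σd² = 74
ρ = 1 − 6·74/(7·48) = 1 − 444/336 = -0.321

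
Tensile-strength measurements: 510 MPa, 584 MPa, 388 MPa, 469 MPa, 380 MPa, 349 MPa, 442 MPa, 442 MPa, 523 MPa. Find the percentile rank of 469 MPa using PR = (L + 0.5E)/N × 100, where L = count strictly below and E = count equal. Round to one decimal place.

61.1

N = 9.
Strictly below 469: 5. Equal to 469: 1.
PR = (5 + 0.5·1)/9 × 100 = 61.1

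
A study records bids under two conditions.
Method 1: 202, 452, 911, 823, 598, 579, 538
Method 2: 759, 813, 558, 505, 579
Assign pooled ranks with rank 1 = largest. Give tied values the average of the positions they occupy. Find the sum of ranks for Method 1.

46.5

Sorted (descending): 911, 823, 813, 759, 598, 579, 579, 558, 538, 505, 452, 202
The 2 values of 579 occupy positions 6–7 → average rank (6+7)/2 = 6.5.
Method 1 values → pooled ranks: 202→12, 452→11, 911→1, 823→2, 598→5, 579→6.5, 538→9
Rank sum = 12 + 11 + 1 + 2 + 5 + 6.5 + 9 = 46.5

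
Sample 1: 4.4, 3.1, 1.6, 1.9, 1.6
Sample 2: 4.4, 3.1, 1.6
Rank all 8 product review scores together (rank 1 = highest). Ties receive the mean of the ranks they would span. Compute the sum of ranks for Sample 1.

Sorted (descending): 4.4, 4.4, 3.1, 3.1, 1.9, 1.6, 1.6, 1.6
The 2 values of 4.4 occupy positions 1–2 → average rank (1+2)/2 = 1.5.
The 2 values of 3.1 occupy positions 3–4 → average rank (3+4)/2 = 3.5.
The 3 values of 1.6 occupy positions 6–8 → average rank 7.
Sample 1 values → pooled ranks: 4.4→1.5, 3.1→3.5, 1.6→7, 1.9→5, 1.6→7
Rank sum = 1.5 + 3.5 + 7 + 5 + 7 = 24

24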